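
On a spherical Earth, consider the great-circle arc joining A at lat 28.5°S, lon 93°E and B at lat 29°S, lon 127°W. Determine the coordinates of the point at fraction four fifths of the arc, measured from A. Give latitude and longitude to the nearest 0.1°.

≈ lat 45.4°S, lon 146.0°W

Convert each endpoint to a unit vector on the sphere (x = cos φ cos λ, y = cos φ sin λ, z = sin φ).
The central angle between the endpoints is δ = arccos(p₁·p₂) ≈ 1.936 rad (110.9°).
Interpolate at f = 4/5 with slerp weights a = sin((1−f)δ)/sin δ ≈ 0.404, b = sin(fδ)/sin δ ≈ 1.070.
p = a·p₁ + b·p₂ ≈ (-0.582, -0.393, -0.712); φ = arcsin(p_z) ≈ -45.39°, λ = atan2(p_y, p_x) ≈ -145.98°.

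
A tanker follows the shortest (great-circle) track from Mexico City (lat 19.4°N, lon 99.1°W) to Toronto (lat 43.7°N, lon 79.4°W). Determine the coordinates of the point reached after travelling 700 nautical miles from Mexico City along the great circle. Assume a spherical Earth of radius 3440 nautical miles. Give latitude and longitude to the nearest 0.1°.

≈ lat 29.4°N, lon 92.5°W

Write both endpoints as unit vectors p₁, p₂ with components (cos φ cos λ, cos φ sin λ, sin φ).
The central angle between the endpoints is δ = arccos(p₁·p₂) ≈ 0.513 rad (29.4°). The total great-circle distance is δ·R ≈ 0.513 × 3440 ≈ 1763 nmi, so the target fraction is f = 700/1763 ≈ 0.397.
Interpolate at f ≈ 0.397 with slerp weights a = sin((1−f)δ)/sin δ ≈ 0.620, b = sin(fδ)/sin δ ≈ 0.412.
p = a·p₁ + b·p₂ ≈ (-0.038, -0.871, 0.491); φ = arcsin(p_z) ≈ 29.39°, λ = atan2(p_y, p_x) ≈ -92.48°.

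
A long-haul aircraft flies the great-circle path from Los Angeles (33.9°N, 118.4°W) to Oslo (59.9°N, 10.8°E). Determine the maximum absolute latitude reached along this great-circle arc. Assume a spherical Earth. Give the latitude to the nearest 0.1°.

The great circle lies in the plane with unit normal n̂ = (p₁ × p₂)/|p₁ × p₂|.
Here n̂_z ≈ +0.331; the vertex latitude is φ_max = arccos|n̂_z| ≈ 70.7°.
Check via Clairaut: cos φ_max = |cos φ₁| · sin C = cos(33.9°)·sin(23.5°) ≈ 0.331, again giving ≈ 70.7°.

≈ 70.7°N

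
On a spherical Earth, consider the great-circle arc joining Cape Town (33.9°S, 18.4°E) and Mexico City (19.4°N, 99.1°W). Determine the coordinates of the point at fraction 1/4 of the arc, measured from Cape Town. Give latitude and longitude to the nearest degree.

Convert each endpoint to a unit vector on the sphere (x = cos φ cos λ, y = cos φ sin λ, z = sin φ).
The central angle between the endpoints is δ = arccos(p₁·p₂) ≈ 2.149 rad (123.1°).
Interpolate at f = 1/4 with slerp weights a = sin((1−f)δ)/sin δ ≈ 1.193, b = sin(fδ)/sin δ ≈ 0.611.
p = a·p₁ + b·p₂ ≈ (0.849, -0.257, -0.463); φ = arcsin(p_z) ≈ -27.55°, λ = atan2(p_y, p_x) ≈ -16.83°.

≈ 28°S, 17°W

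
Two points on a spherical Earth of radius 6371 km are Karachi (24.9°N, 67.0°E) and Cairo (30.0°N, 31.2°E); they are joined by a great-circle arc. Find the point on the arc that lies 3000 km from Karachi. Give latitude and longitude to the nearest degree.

Write both endpoints as unit vectors p₁, p₂ with components (cos φ cos λ, cos φ sin λ, sin φ).
The central angle between the endpoints is δ = arccos(p₁·p₂) ≈ 0.559 rad (32.0°). The total great-circle distance is δ·R ≈ 0.559 × 6371 ≈ 3563 km, so the target fraction is f = 3000/3563 ≈ 0.842.
Interpolate at f ≈ 0.842 with slerp weights a = sin((1−f)δ)/sin δ ≈ 0.166, b = sin(fδ)/sin δ ≈ 0.855.
p = a·p₁ + b·p₂ ≈ (0.692, 0.523, 0.498); φ = arcsin(p_z) ≈ 29.84°, λ = atan2(p_y, p_x) ≈ 37.04°.

≈ 30°N, 37°E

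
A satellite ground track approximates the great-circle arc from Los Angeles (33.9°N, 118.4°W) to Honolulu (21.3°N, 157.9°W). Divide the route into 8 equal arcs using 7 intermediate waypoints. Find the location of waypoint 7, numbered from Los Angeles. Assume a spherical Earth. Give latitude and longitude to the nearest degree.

≈ 23°N, 153°W

Convert each endpoint to a unit vector on the sphere (x = cos φ cos λ, y = cos φ sin λ, z = sin φ).
The central angle between the endpoints is δ = arccos(p₁·p₂) ≈ 0.645 rad (36.9°).
Interpolate at f = 7/8 with slerp weights a = sin((1−f)δ)/sin δ ≈ 0.134, b = sin(fδ)/sin δ ≈ 0.890.
p = a·p₁ + b·p₂ ≈ (-0.821, -0.410, 0.398); φ = arcsin(p_z) ≈ 23.45°, λ = atan2(p_y, p_x) ≈ -153.48°.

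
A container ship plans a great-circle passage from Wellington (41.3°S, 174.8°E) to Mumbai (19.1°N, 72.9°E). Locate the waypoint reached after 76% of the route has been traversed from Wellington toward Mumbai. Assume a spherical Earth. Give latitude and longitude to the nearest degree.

Write both endpoints as unit vectors p₁, p₂ with components (cos φ cos λ, cos φ sin λ, sin φ).
The central angle between the endpoints is δ = arccos(p₁·p₂) ≈ 1.942 rad (111.2°).
Interpolate at f = 0.76 with slerp weights a = sin((1−f)δ)/sin δ ≈ 0.482, b = sin(fδ)/sin δ ≈ 1.068.
p = a·p₁ + b·p₂ ≈ (-0.064, 0.997, 0.031); φ = arcsin(p_z) ≈ 1.80°, λ = atan2(p_y, p_x) ≈ 93.67°.

≈ 2°N, 94°E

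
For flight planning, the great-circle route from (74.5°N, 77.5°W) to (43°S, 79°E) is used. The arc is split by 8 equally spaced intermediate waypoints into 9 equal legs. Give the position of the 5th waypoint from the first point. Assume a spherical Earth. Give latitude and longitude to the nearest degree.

≈ (21°N, 68°E)

Write both endpoints as unit vectors p₁, p₂ with components (cos φ cos λ, cos φ sin λ, sin φ).
The central angle between the endpoints is δ = arccos(p₁·p₂) ≈ 2.562 rad (146.8°).
Interpolate at f = 5/9 with slerp weights a = sin((1−f)δ)/sin δ ≈ 1.657, b = sin(fδ)/sin δ ≈ 1.805.
p = a·p₁ + b·p₂ ≈ (0.348, 0.863, 0.366); φ = arcsin(p_z) ≈ 21.45°, λ = atan2(p_y, p_x) ≈ 68.07°.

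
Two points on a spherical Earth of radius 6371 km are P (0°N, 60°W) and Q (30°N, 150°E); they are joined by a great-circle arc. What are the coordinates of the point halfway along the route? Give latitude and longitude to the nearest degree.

≈ (45°N, 120°W)

Write both endpoints as unit vectors p₁, p₂ with components (cos φ cos λ, cos φ sin λ, sin φ).
The central angle between the endpoints is δ = arccos(p₁·p₂) ≈ 2.419 rad (138.6°).
Interpolate at f = 1/2 with slerp weights a = sin((1−f)δ)/sin δ ≈ 1.414, b = sin(fδ)/sin δ ≈ 1.414.
p = a·p₁ + b·p₂ ≈ (-0.354, -0.612, 0.707); φ = arcsin(p_z) ≈ 45.00°, λ = atan2(p_y, p_x) ≈ -120.00°.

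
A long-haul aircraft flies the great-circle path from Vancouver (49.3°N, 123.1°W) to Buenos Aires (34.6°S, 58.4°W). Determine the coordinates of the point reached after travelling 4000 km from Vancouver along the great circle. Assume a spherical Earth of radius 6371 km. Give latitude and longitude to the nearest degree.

Convert each endpoint to a unit vector on the sphere (x = cos φ cos λ, y = cos φ sin λ, z = sin φ).
The central angle between the endpoints is δ = arccos(p₁·p₂) ≈ 1.773 rad (101.6°). The total great-circle distance is δ·R ≈ 1.773 × 6371 ≈ 11298 km, so the target fraction is f = 4000/11298 ≈ 0.354.
Interpolate at f ≈ 0.354 with slerp weights a = sin((1−f)δ)/sin δ ≈ 0.930, b = sin(fδ)/sin δ ≈ 0.600.
p = a·p₁ + b·p₂ ≈ (-0.073, -0.928, 0.364); φ = arcsin(p_z) ≈ 21.38°, λ = atan2(p_y, p_x) ≈ -94.47°.

≈ 21°N, 94°W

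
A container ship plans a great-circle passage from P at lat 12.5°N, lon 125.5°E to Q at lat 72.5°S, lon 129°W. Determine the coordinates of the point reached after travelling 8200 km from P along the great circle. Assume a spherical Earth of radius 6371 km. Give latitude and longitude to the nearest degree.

≈ lat 56°S, lon 157°E

Write both endpoints as unit vectors p₁, p₂ with components (cos φ cos λ, cos φ sin λ, sin φ).
The central angle between the endpoints is δ = arccos(p₁·p₂) ≈ 1.860 rad (106.6°). The total great-circle distance is δ·R ≈ 1.860 × 6371 ≈ 11848 km, so the target fraction is f = 8200/11848 ≈ 0.692.
Interpolate at f ≈ 0.692 with slerp weights a = sin((1−f)δ)/sin δ ≈ 0.565, b = sin(fδ)/sin δ ≈ 1.002.
p = a·p₁ + b·p₂ ≈ (-0.510, 0.215, -0.833); φ = arcsin(p_z) ≈ -56.39°, λ = atan2(p_y, p_x) ≈ 157.12°.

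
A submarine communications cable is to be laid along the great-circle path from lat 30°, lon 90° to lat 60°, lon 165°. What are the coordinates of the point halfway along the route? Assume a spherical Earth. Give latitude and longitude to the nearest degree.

Write both endpoints as unit vectors p₁, p₂ with components (cos φ cos λ, cos φ sin λ, sin φ).
The central angle between the endpoints is δ = arccos(p₁·p₂) ≈ 0.994 rad (57.0°).
Interpolate at f = 1/2 with slerp weights a = sin((1−f)δ)/sin δ ≈ 0.569, b = sin(fδ)/sin δ ≈ 0.569.
p = a·p₁ + b·p₂ ≈ (-0.275, 0.566, 0.777); φ = arcsin(p_z) ≈ 50.99°, λ = atan2(p_y, p_x) ≈ 115.88°.

≈ lat 51°, lon 116°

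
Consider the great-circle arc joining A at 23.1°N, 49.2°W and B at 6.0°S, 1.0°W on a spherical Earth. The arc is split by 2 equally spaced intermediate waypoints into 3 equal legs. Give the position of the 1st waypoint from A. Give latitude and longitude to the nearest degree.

≈ 14°N, 32°W

The haversine formula gives a central angle δ ≈ 0.966 rad (55.3°) between the endpoints.
Interpolate at f = 1/3 with slerp weights a = sin((1−f)δ)/sin δ ≈ 0.730, b = sin(fδ)/sin δ ≈ 0.385.
p = a·p₁ + b·p₂ ≈ (0.821, -0.515, 0.246); φ = arcsin(p_z) ≈ 14.25°, λ = atan2(p_y, p_x) ≈ -32.09°.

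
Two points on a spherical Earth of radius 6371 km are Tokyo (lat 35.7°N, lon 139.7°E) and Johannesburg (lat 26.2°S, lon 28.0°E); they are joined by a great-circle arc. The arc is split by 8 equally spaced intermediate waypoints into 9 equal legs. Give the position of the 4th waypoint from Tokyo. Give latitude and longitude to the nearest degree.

≈ lat 12°N, lon 85°E

From cos δ = sin φ₁ sin φ₂ + cos φ₁ cos φ₂ cos Δλ, the central angle is δ ≈ 2.126 rad (121.8°).
Interpolate at f = 4/9 with slerp weights a = sin((1−f)δ)/sin δ ≈ 1.088, b = sin(fδ)/sin δ ≈ 0.954.
p = a·p₁ + b·p₂ ≈ (0.081, 0.973, 0.214); φ = arcsin(p_z) ≈ 12.36°, λ = atan2(p_y, p_x) ≈ 85.22°.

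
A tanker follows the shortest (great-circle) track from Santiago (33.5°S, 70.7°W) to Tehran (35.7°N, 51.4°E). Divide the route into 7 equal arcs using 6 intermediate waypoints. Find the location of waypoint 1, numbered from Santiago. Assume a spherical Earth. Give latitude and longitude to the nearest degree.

Write both endpoints as unit vectors p₁, p₂ with components (cos φ cos λ, cos φ sin λ, sin φ).
The central angle between the endpoints is δ = arccos(p₁·p₂) ≈ 2.321 rad (133.0°).
Interpolate at f = 1/7 with slerp weights a = sin((1−f)δ)/sin δ ≈ 1.249, b = sin(fδ)/sin δ ≈ 0.445.
p = a·p₁ + b·p₂ ≈ (0.570, -0.701, -0.430); φ = arcsin(p_z) ≈ -25.45°, λ = atan2(p_y, p_x) ≈ -50.88°.

≈ (25°S, 51°W)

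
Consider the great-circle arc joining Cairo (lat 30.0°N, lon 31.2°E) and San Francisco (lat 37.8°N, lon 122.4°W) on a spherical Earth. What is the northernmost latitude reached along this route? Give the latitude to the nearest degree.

The great circle lies in the plane with unit normal n̂ = (p₁ × p₂)/|p₁ × p₂|.
Here n̂_z ≈ -0.320; the vertex latitude is φ_max = arccos|n̂_z| ≈ 71.4°.
Check via Clairaut: cos φ_max = |cos φ₁| · sin C = cos(30.0°)·sin(21.7°) ≈ 0.320, again giving ≈ 71.4°.

≈ 71°N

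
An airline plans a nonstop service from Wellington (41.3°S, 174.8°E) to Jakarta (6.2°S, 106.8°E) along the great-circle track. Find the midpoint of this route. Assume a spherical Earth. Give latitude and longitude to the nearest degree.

≈ (28°S, 135°E)

Convert each endpoint to a unit vector on the sphere (x = cos φ cos λ, y = cos φ sin λ, z = sin φ).
The central angle between the endpoints is δ = arccos(p₁·p₂) ≈ 1.212 rad (69.4°).
Interpolate at f = 1/2 with slerp weights a = sin((1−f)δ)/sin δ ≈ 0.608, b = sin(fδ)/sin δ ≈ 0.608.
p = a·p₁ + b·p₂ ≈ (-0.630, 0.620, -0.467); φ = arcsin(p_z) ≈ -27.85°, λ = atan2(p_y, p_x) ≈ 135.44°.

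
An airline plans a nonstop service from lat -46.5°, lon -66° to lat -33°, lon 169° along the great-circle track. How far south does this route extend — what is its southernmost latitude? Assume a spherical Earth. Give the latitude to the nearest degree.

≈ -62°

The great circle lies in the plane with unit normal n̂ = (p₁ × p₂)/|p₁ × p₂|.
Here n̂_z ≈ -0.474; the vertex latitude is φ_max = arccos|n̂_z| ≈ 61.7°.
Check via Clairaut: cos φ_max = |cos φ₁| · sin C = cos(46.5°)·sin(136.5°) ≈ 0.474, again giving ≈ 61.7°.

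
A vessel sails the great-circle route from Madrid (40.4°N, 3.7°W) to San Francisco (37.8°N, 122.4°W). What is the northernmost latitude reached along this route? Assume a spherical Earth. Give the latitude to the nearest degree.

The great circle lies in the plane with unit normal n̂ = (p₁ × p₂)/|p₁ × p₂|.
Here n̂_z ≈ -0.531; the vertex latitude is φ_max = arccos|n̂_z| ≈ 57.9°.

≈ 58°N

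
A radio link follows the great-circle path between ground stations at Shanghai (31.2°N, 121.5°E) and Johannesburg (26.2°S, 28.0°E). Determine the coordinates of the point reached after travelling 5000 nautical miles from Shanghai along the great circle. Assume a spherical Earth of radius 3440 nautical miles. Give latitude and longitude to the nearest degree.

Write both endpoints as unit vectors p₁, p₂ with components (cos φ cos λ, cos φ sin λ, sin φ).
The central angle between the endpoints is δ = arccos(p₁·p₂) ≈ 1.850 rad (106.0°). The total great-circle distance is δ·R ≈ 1.850 × 3440 ≈ 6364 nmi, so the target fraction is f = 5000/6364 ≈ 0.786.
Interpolate at f ≈ 0.786 with slerp weights a = sin((1−f)δ)/sin δ ≈ 0.402, b = sin(fδ)/sin δ ≈ 1.033.
p = a·p₁ + b·p₂ ≈ (0.639, 0.728, -0.248); φ = arcsin(p_z) ≈ -14.36°, λ = atan2(p_y, p_x) ≈ 48.74°.

≈ 14°S, 49°E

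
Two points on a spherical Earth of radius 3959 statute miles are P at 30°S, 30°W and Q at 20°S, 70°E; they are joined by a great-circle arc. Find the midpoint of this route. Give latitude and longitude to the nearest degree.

≈ 36°S, 23°E

Convert each endpoint to a unit vector on the sphere (x = cos φ cos λ, y = cos φ sin λ, z = sin φ).
The central angle between the endpoints is δ = arccos(p₁·p₂) ≈ 1.541 rad (88.3°).
Interpolate at f = 1/2 with slerp weights a = sin((1−f)δ)/sin δ ≈ 0.697, b = sin(fδ)/sin δ ≈ 0.697.
p = a·p₁ + b·p₂ ≈ (0.747, 0.314, -0.587); φ = arcsin(p_z) ≈ -35.93°, λ = atan2(p_y, p_x) ≈ 22.78°.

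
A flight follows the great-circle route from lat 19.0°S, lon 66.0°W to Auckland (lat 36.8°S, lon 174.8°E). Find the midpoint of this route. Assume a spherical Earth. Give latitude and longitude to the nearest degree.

Convert each endpoint to a unit vector on the sphere (x = cos φ cos λ, y = cos φ sin λ, z = sin φ).
The central angle between the endpoints is δ = arccos(p₁·p₂) ≈ 1.746 rad (100.0°).
Interpolate at f = 1/2 with slerp weights a = sin((1−f)δ)/sin δ ≈ 0.778, b = sin(fδ)/sin δ ≈ 0.778.
p = a·p₁ + b·p₂ ≈ (-0.321, -0.616, -0.720); φ = arcsin(p_z) ≈ -46.01°, λ = atan2(p_y, p_x) ≈ -117.56°.

≈ lat 46°S, lon 118°W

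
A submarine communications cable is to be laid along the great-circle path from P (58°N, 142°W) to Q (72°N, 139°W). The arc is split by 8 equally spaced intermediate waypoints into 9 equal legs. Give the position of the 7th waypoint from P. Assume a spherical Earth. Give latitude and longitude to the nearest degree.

The haversine formula gives a central angle δ ≈ 0.245 rad (14.1°) between the endpoints.
Interpolate at f = 7/9 with slerp weights a = sin((1−f)δ)/sin δ ≈ 0.224, b = sin(fδ)/sin δ ≈ 0.781.
p = a·p₁ + b·p₂ ≈ (-0.276, -0.232, 0.933); φ = arcsin(p_z) ≈ 68.89°, λ = atan2(p_y, p_x) ≈ -139.99°.

≈ (69°N, 140°W)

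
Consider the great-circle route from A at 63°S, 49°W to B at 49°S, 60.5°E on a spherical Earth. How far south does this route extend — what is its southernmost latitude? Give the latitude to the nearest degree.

The great circle lies in the plane with unit normal n̂ = (p₁ × p₂)/|p₁ × p₂|.
Here n̂_z ≈ +0.343; the vertex latitude is φ_max = arccos|n̂_z| ≈ 70.0°.

≈ 70°S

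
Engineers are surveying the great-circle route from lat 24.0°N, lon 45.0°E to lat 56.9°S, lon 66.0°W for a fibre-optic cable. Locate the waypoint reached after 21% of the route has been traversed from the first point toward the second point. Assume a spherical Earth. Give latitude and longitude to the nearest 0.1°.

≈ lat 3.0°N, lon 30.1°E

Convert each endpoint to a unit vector on the sphere (x = cos φ cos λ, y = cos φ sin λ, z = sin φ).
The central angle between the endpoints is δ = arccos(p₁·p₂) ≈ 2.117 rad (121.3°).
Interpolate at f = 0.21 with slerp weights a = sin((1−f)δ)/sin δ ≈ 1.164, b = sin(fδ)/sin δ ≈ 0.503.
p = a·p₁ + b·p₂ ≈ (0.864, 0.501, 0.052); φ = arcsin(p_z) ≈ 2.97°, λ = atan2(p_y, p_x) ≈ 30.11°.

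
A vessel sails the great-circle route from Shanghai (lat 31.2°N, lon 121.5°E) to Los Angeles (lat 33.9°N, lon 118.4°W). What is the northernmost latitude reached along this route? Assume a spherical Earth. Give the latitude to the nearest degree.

≈ 52°N

The great circle lies in the plane with unit normal n̂ = (p₁ × p₂)/|p₁ × p₂|.
Here n̂_z ≈ +0.616; the vertex latitude is φ_max = arccos|n̂_z| ≈ 52.0°.
Check via Clairaut: cos φ_max = |cos φ₁| · sin C = cos(31.2°)·sin(46.0°) ≈ 0.616, again giving ≈ 52.0°.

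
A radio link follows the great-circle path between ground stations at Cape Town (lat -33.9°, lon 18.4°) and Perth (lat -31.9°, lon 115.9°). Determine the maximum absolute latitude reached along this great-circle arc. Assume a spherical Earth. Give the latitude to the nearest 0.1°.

The great circle lies in the plane with unit normal n̂ = (p₁ × p₂)/|p₁ × p₂|.
Here n̂_z ≈ +0.713; the vertex latitude is φ_max = arccos|n̂_z| ≈ 44.5°.
Check via Clairaut: cos φ_max = |cos φ₁| · sin C = cos(33.9°)·sin(120.7°) ≈ 0.713, again giving ≈ 44.5°.

≈ -44.5°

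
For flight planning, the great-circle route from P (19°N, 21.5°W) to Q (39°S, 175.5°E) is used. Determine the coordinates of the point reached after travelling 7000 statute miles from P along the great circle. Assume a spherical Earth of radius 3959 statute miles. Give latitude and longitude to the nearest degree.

≈ (58°S, 103°W)

The haversine formula gives a central angle δ ≈ 2.708 rad (155.2°) between the endpoints. The total great-circle distance is δ·R ≈ 2.708 × 3959 ≈ 10722 mi, so the target fraction is f = 7000/10722 ≈ 0.653.
Interpolate at f ≈ 0.653 with slerp weights a = sin((1−f)δ)/sin δ ≈ 1.924, b = sin(fδ)/sin δ ≈ 2.335.
p = a·p₁ + b·p₂ ≈ (-0.117, -0.524, -0.844); φ = arcsin(p_z) ≈ -57.51°, λ = atan2(p_y, p_x) ≈ -102.60°.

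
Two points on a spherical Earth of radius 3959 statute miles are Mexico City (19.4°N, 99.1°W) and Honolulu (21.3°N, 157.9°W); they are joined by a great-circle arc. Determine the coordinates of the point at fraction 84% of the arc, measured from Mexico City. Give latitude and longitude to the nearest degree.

≈ 22°N, 149°W

The haversine formula gives a central angle δ ≈ 0.957 rad (54.8°) between the endpoints.
Interpolate at f = 0.84 with slerp weights a = sin((1−f)δ)/sin δ ≈ 0.187, b = sin(fδ)/sin δ ≈ 0.881.
p = a·p₁ + b·p₂ ≈ (-0.788, -0.483, 0.382); φ = arcsin(p_z) ≈ 22.45°, λ = atan2(p_y, p_x) ≈ -148.53°.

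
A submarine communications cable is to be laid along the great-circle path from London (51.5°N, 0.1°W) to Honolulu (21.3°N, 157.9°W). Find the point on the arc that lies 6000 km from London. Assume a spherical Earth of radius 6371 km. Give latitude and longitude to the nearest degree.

≈ 68°N, 127°W

Write both endpoints as unit vectors p₁, p₂ with components (cos φ cos λ, cos φ sin λ, sin φ).
The central angle between the endpoints is δ = arccos(p₁·p₂) ≈ 1.826 rad (104.6°). The total great-circle distance is δ·R ≈ 1.826 × 6371 ≈ 11635 km, so the target fraction is f = 6000/11635 ≈ 0.516.
Interpolate at f ≈ 0.516 with slerp weights a = sin((1−f)δ)/sin δ ≈ 0.800, b = sin(fδ)/sin δ ≈ 0.836.
p = a·p₁ + b·p₂ ≈ (-0.224, -0.294, 0.929); φ = arcsin(p_z) ≈ 68.33°, λ = atan2(p_y, p_x) ≈ -127.28°.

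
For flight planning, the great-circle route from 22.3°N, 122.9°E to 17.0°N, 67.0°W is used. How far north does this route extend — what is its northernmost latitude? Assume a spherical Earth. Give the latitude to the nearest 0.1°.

The great circle lies in the plane with unit normal n̂ = (p₁ × p₂)/|p₁ × p₂|.
Here n̂_z ≈ +0.234; the vertex latitude is φ_max = arccos|n̂_z| ≈ 76.4°.
Check via Clairaut: cos φ_max = |cos φ₁| · sin C = cos(22.3°)·sin(14.7°) ≈ 0.234, again giving ≈ 76.4°.

≈ 76.4°N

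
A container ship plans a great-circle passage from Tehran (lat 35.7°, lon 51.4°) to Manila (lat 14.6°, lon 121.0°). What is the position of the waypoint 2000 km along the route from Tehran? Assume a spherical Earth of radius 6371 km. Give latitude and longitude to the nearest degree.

The haversine formula gives a central angle δ ≈ 1.136 rad (65.1°) between the endpoints. The total great-circle distance is δ·R ≈ 1.136 × 6371 ≈ 7239 km, so the target fraction is f = 2000/7239 ≈ 0.276.
Interpolate at f ≈ 0.276 with slerp weights a = sin((1−f)δ)/sin δ ≈ 0.808, b = sin(fδ)/sin δ ≈ 0.340.
p = a·p₁ + b·p₂ ≈ (0.240, 0.795, 0.557); φ = arcsin(p_z) ≈ 33.86°, λ = atan2(p_y, p_x) ≈ 73.23°.

≈ lat 34°, lon 73°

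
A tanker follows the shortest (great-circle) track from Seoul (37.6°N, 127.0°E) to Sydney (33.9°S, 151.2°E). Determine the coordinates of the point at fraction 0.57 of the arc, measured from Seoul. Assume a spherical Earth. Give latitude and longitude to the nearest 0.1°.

≈ 3.1°S, 140.9°E

Convert each endpoint to a unit vector on the sphere (x = cos φ cos λ, y = cos φ sin λ, z = sin φ).
The central angle between the endpoints is δ = arccos(p₁·p₂) ≈ 1.308 rad (75.0°).
Interpolate at f = 0.57 with slerp weights a = sin((1−f)δ)/sin δ ≈ 0.552, b = sin(fδ)/sin δ ≈ 0.703.
p = a·p₁ + b·p₂ ≈ (-0.774, 0.630, -0.055); φ = arcsin(p_z) ≈ -3.15°, λ = atan2(p_y, p_x) ≈ 140.85°.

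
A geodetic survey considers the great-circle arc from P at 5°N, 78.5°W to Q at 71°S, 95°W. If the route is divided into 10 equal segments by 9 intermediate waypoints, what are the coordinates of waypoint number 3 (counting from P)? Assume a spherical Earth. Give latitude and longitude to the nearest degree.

≈ 18°S, 81°W

From cos δ = sin φ₁ sin φ₂ + cos φ₁ cos φ₂ cos Δλ, the central angle is δ ≈ 1.340 rad (76.8°).
Interpolate at f = 3/10 with slerp weights a = sin((1−f)δ)/sin δ ≈ 0.828, b = sin(fδ)/sin δ ≈ 0.402.
p = a·p₁ + b·p₂ ≈ (0.153, -0.939, -0.308); φ = arcsin(p_z) ≈ -17.93°, λ = atan2(p_y, p_x) ≈ -80.74°.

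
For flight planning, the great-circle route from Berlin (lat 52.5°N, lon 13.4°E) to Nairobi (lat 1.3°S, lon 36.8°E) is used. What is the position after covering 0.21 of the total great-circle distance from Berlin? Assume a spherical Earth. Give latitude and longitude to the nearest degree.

Write both endpoints as unit vectors p₁, p₂ with components (cos φ cos λ, cos φ sin λ, sin φ).
The central angle between the endpoints is δ = arccos(p₁·p₂) ≈ 1.000 rad (57.3°).
Interpolate at f = 0.21 with slerp weights a = sin((1−f)δ)/sin δ ≈ 0.844, b = sin(fδ)/sin δ ≈ 0.248.
p = a·p₁ + b·p₂ ≈ (0.698, 0.267, 0.664); φ = arcsin(p_z) ≈ 41.61°, λ = atan2(p_y, p_x) ≈ 20.96°.

≈ lat 42°N, lon 21°E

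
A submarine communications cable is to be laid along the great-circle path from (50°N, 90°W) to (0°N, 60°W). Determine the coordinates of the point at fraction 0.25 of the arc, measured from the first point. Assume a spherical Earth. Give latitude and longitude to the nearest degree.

≈ (38°N, 79°W)

From cos δ = sin φ₁ sin φ₂ + cos φ₁ cos φ₂ cos Δλ, the central angle is δ ≈ 0.980 rad (56.2°).
Interpolate at f = 0.25 with slerp weights a = sin((1−f)δ)/sin δ ≈ 0.808, b = sin(fδ)/sin δ ≈ 0.292.
p = a·p₁ + b·p₂ ≈ (0.146, -0.772, 0.619); φ = arcsin(p_z) ≈ 38.21°, λ = atan2(p_y, p_x) ≈ -79.29°.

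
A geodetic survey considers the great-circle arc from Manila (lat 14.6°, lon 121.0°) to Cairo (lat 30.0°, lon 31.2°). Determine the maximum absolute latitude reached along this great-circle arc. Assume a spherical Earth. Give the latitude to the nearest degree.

The great circle lies in the plane with unit normal n̂ = (p₁ × p₂)/|p₁ × p₂|.
Here n̂_z ≈ -0.845; the vertex latitude is φ_max = arccos|n̂_z| ≈ 32.3°.
Check via Clairaut: cos φ_max = |cos φ₁| · sin C = cos(14.6°)·sin(60.8°) ≈ 0.845, again giving ≈ 32.3°.

≈ 32°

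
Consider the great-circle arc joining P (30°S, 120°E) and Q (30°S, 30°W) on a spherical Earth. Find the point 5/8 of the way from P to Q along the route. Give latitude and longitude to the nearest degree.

The haversine formula gives a central angle δ ≈ 1.982 rad (113.5°) between the endpoints.
Interpolate at f = 5/8 with slerp weights a = sin((1−f)δ)/sin δ ≈ 0.738, b = sin(fδ)/sin δ ≈ 1.031.
p = a·p₁ + b·p₂ ≈ (0.454, 0.107, -0.885); φ = arcsin(p_z) ≈ -62.21°, λ = atan2(p_y, p_x) ≈ 13.27°.

≈ (62°S, 13°E)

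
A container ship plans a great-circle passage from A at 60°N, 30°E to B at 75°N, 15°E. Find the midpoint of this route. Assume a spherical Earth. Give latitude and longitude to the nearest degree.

Convert each endpoint to a unit vector on the sphere (x = cos φ cos λ, y = cos φ sin λ, z = sin φ).
The central angle between the endpoints is δ = arccos(p₁·p₂) ≈ 0.278 rad (15.9°).
Interpolate at f = 1/2 with slerp weights a = sin((1−f)δ)/sin δ ≈ 0.505, b = sin(fδ)/sin δ ≈ 0.505.
p = a·p₁ + b·p₂ ≈ (0.345, 0.160, 0.925); φ = arcsin(p_z) ≈ 67.66°, λ = atan2(p_y, p_x) ≈ 24.90°.

≈ 68°N, 25°E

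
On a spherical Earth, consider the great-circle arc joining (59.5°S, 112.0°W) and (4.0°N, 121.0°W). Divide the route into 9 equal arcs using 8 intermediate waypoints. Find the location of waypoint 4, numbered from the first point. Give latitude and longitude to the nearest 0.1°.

Convert each endpoint to a unit vector on the sphere (x = cos φ cos λ, y = cos φ sin λ, z = sin φ).
The central angle between the endpoints is δ = arccos(p₁·p₂) ≈ 1.115 rad (63.9°).
Interpolate at f = 4/9 with slerp weights a = sin((1−f)δ)/sin δ ≈ 0.647, b = sin(fδ)/sin δ ≈ 0.530.
p = a·p₁ + b·p₂ ≈ (-0.395, -0.757, -0.520); φ = arcsin(p_z) ≈ -31.35°, λ = atan2(p_y, p_x) ≈ -117.55°.

≈ (31.3°S, 117.6°W)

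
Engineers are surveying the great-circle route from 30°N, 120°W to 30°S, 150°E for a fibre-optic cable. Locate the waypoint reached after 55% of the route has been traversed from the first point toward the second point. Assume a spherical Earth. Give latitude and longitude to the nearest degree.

≈ 3°S, 169°W

From cos δ = sin φ₁ sin φ₂ + cos φ₁ cos φ₂ cos Δλ, the central angle is δ ≈ 1.823 rad (104.5°).
Interpolate at f = 0.55 with slerp weights a = sin((1−f)δ)/sin δ ≈ 0.756, b = sin(fδ)/sin δ ≈ 0.871.
p = a·p₁ + b·p₂ ≈ (-0.980, -0.190, -0.058); φ = arcsin(p_z) ≈ -3.30°, λ = atan2(p_y, p_x) ≈ -169.05°.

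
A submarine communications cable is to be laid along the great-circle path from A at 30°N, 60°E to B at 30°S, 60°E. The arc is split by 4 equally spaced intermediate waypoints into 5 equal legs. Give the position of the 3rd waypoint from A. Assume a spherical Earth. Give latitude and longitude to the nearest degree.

≈ 6°S, 60°E

Convert each endpoint to a unit vector on the sphere (x = cos φ cos λ, y = cos φ sin λ, z = sin φ).
The central angle between the endpoints is δ = arccos(p₁·p₂) ≈ 1.047 rad (60.0°).
Interpolate at f = 3/5 with slerp weights a = sin((1−f)δ)/sin δ ≈ 0.470, b = sin(fδ)/sin δ ≈ 0.679.
p = a·p₁ + b·p₂ ≈ (0.497, 0.861, -0.105); φ = arcsin(p_z) ≈ -6.00°, λ = atan2(p_y, p_x) ≈ 60.00°.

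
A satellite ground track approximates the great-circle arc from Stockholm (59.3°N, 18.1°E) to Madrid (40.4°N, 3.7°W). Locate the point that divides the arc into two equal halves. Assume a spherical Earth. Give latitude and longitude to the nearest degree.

≈ 50°N, 5°E

Write both endpoints as unit vectors p₁, p₂ with components (cos φ cos λ, cos φ sin λ, sin φ).
The central angle between the endpoints is δ = arccos(p₁·p₂) ≈ 0.407 rad (23.3°).
Interpolate at f = 1/2 with slerp weights a = sin((1−f)δ)/sin δ ≈ 0.511, b = sin(fδ)/sin δ ≈ 0.511.
p = a·p₁ + b·p₂ ≈ (0.636, 0.056, 0.770); φ = arcsin(p_z) ≈ 50.34°, λ = atan2(p_y, p_x) ≈ 5.02°.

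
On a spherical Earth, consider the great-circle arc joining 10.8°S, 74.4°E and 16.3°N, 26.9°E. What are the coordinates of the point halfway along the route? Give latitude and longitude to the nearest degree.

Convert each endpoint to a unit vector on the sphere (x = cos φ cos λ, y = cos φ sin λ, z = sin φ).
The central angle between the endpoints is δ = arccos(p₁·p₂) ≈ 0.947 rad (54.2°).
Interpolate at f = 1/2 with slerp weights a = sin((1−f)δ)/sin δ ≈ 0.562, b = sin(fδ)/sin δ ≈ 0.562.
p = a·p₁ + b·p₂ ≈ (0.629, 0.775, 0.052); φ = arcsin(p_z) ≈ 3.00°, λ = atan2(p_y, p_x) ≈ 50.94°.

≈ 3°N, 51°E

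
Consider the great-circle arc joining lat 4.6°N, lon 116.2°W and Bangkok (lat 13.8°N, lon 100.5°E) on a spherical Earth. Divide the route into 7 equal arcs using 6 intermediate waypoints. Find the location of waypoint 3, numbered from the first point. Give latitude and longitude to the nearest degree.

Write both endpoints as unit vectors p₁, p₂ with components (cos φ cos λ, cos φ sin λ, sin φ).
The central angle between the endpoints is δ = arccos(p₁·p₂) ≈ 2.429 rad (139.2°).
Interpolate at f = 3/7 with slerp weights a = sin((1−f)δ)/sin δ ≈ 1.505, b = sin(fδ)/sin δ ≈ 1.321.
p = a·p₁ + b·p₂ ≈ (-0.896, -0.085, 0.436); φ = arcsin(p_z) ≈ 25.83°, λ = atan2(p_y, p_x) ≈ -174.59°.

≈ lat 26°N, lon 175°W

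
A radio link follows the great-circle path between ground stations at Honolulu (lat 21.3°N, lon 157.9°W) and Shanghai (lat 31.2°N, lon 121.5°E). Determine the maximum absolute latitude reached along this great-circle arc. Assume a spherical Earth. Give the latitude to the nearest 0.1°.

The great circle lies in the plane with unit normal n̂ = (p₁ × p₂)/|p₁ × p₂|.
Here n̂_z ≈ -0.829; the vertex latitude is φ_max = arccos|n̂_z| ≈ 34.0°.
Check via Clairaut: cos φ_max = |cos φ₁| · sin C = cos(21.3°)·sin(62.9°) ≈ 0.829, again giving ≈ 34.0°.

≈ 34.0°N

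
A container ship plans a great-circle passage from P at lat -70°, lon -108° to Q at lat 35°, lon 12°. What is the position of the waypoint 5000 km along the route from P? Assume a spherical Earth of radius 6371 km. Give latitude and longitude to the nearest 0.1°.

≈ lat -46.6°, lon -24.0°

Convert each endpoint to a unit vector on the sphere (x = cos φ cos λ, y = cos φ sin λ, z = sin φ).
The central angle between the endpoints is δ = arccos(p₁·p₂) ≈ 2.317 rad (132.8°). The total great-circle distance is δ·R ≈ 2.317 × 6371 ≈ 14763 km, so the target fraction is f = 5000/14763 ≈ 0.339.
Interpolate at f ≈ 0.339 with slerp weights a = sin((1−f)δ)/sin δ ≈ 1.361, b = sin(fδ)/sin δ ≈ 0.963.
p = a·p₁ + b·p₂ ≈ (0.627, -0.279, -0.727); φ = arcsin(p_z) ≈ -46.63°, λ = atan2(p_y, p_x) ≈ -23.96°.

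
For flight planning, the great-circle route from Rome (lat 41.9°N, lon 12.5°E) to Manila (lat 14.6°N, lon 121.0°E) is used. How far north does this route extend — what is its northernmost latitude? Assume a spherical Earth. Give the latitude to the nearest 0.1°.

≈ 46.8°N

The great circle lies in the plane with unit normal n̂ = (p₁ × p₂)/|p₁ × p₂|.
Here n̂_z ≈ +0.684; the vertex latitude is φ_max = arccos|n̂_z| ≈ 46.8°.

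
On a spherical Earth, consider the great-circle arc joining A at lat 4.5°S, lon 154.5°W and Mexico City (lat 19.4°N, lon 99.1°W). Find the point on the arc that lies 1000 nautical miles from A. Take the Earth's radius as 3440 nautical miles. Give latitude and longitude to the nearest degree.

The haversine formula gives a central angle δ ≈ 1.038 rad (59.5°) between the endpoints. The total great-circle distance is δ·R ≈ 1.038 × 3440 ≈ 3571 nmi, so the target fraction is f = 1000/3571 ≈ 0.280.
Interpolate at f ≈ 0.280 with slerp weights a = sin((1−f)δ)/sin δ ≈ 0.789, b = sin(fδ)/sin δ ≈ 0.333.
p = a·p₁ + b·p₂ ≈ (-0.760, -0.649, 0.049); φ = arcsin(p_z) ≈ 2.79°, λ = atan2(p_y, p_x) ≈ -139.51°.

≈ lat 3°N, lon 140°W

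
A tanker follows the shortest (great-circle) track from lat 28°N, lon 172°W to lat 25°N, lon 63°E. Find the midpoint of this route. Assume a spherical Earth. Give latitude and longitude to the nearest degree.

≈ lat 47°N, lon 124°E

Write both endpoints as unit vectors p₁, p₂ with components (cos φ cos λ, cos φ sin λ, sin φ).
The central angle between the endpoints is δ = arccos(p₁·p₂) ≈ 1.834 rad (105.1°).
Interpolate at f = 1/2 with slerp weights a = sin((1−f)δ)/sin δ ≈ 0.822, b = sin(fδ)/sin δ ≈ 0.822.
p = a·p₁ + b·p₂ ≈ (-0.381, 0.563, 0.734); φ = arcsin(p_z) ≈ 47.19°, λ = atan2(p_y, p_x) ≈ 124.06°.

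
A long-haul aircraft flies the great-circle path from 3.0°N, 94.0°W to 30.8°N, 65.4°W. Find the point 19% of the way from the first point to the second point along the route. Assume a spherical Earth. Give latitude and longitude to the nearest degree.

≈ 9°N, 89°W

From cos δ = sin φ₁ sin φ₂ + cos φ₁ cos φ₂ cos Δλ, the central angle is δ ≈ 0.676 rad (38.7°).
Interpolate at f = 0.19 with slerp weights a = sin((1−f)δ)/sin δ ≈ 0.832, b = sin(fδ)/sin δ ≈ 0.205.
p = a·p₁ + b·p₂ ≈ (0.015, -0.989, 0.148); φ = arcsin(p_z) ≈ 8.53°, λ = atan2(p_y, p_x) ≈ -89.12°.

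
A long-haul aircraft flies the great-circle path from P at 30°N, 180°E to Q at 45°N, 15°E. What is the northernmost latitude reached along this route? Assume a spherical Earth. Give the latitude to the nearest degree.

The great circle lies in the plane with unit normal n̂ = (p₁ × p₂)/|p₁ × p₂|.
Here n̂_z ≈ -0.163; the vertex latitude is φ_max = arccos|n̂_z| ≈ 80.6°.

≈ 81°N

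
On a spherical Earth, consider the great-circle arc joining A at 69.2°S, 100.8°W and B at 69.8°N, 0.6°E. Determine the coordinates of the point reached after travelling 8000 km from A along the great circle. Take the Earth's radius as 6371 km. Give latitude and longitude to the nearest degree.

≈ 5°S, 53°W

From cos δ = sin φ₁ sin φ₂ + cos φ₁ cos φ₂ cos Δλ, the central angle is δ ≈ 2.694 rad (154.4°). The total great-circle distance is δ·R ≈ 2.694 × 6371 ≈ 17165 km, so the target fraction is f = 8000/17165 ≈ 0.466.
Interpolate at f ≈ 0.466 with slerp weights a = sin((1−f)δ)/sin δ ≈ 2.291, b = sin(fδ)/sin δ ≈ 2.198.
p = a·p₁ + b·p₂ ≈ (0.606, -0.791, -0.079); φ = arcsin(p_z) ≈ -4.56°, λ = atan2(p_y, p_x) ≈ -52.54°.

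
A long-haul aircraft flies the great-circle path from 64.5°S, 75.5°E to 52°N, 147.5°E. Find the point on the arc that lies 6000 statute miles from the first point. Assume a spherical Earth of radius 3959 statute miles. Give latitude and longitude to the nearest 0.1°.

The haversine formula gives a central angle δ ≈ 2.252 rad (129.0°) between the endpoints. The total great-circle distance is δ·R ≈ 2.252 × 3959 ≈ 8914 mi, so the target fraction is f = 6000/8914 ≈ 0.673.
Interpolate at f ≈ 0.673 with slerp weights a = sin((1−f)δ)/sin δ ≈ 0.864, b = sin(fδ)/sin δ ≈ 1.285.
p = a·p₁ + b·p₂ ≈ (-0.574, 0.785, 0.233); φ = arcsin(p_z) ≈ 13.46°, λ = atan2(p_y, p_x) ≈ 126.17°.

≈ 13.5°N, 126.2°E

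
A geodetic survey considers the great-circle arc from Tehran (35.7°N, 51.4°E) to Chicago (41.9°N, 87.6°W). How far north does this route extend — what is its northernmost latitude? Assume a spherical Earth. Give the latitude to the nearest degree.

≈ 67°N

The great circle lies in the plane with unit normal n̂ = (p₁ × p₂)/|p₁ × p₂|.
Here n̂_z ≈ -0.397; the vertex latitude is φ_max = arccos|n̂_z| ≈ 66.6°.
Check via Clairaut: cos φ_max = |cos φ₁| · sin C = cos(35.7°)·sin(29.3°) ≈ 0.397, again giving ≈ 66.6°.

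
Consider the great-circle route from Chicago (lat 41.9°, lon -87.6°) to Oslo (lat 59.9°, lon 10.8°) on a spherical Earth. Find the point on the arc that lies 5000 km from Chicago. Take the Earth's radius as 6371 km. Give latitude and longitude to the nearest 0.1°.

≈ lat 64.2°, lon -16.8°

Convert each endpoint to a unit vector on the sphere (x = cos φ cos λ, y = cos φ sin λ, z = sin φ).
The central angle between the endpoints is δ = arccos(p₁·p₂) ≈ 1.020 rad (58.4°). The total great-circle distance is δ·R ≈ 1.020 × 6371 ≈ 6499 km, so the target fraction is f = 5000/6499 ≈ 0.769.
Interpolate at f ≈ 0.769 with slerp weights a = sin((1−f)δ)/sin δ ≈ 0.274, b = sin(fδ)/sin δ ≈ 0.829.
p = a·p₁ + b·p₂ ≈ (0.417, -0.126, 0.900); φ = arcsin(p_z) ≈ 64.18°, λ = atan2(p_y, p_x) ≈ -16.75°.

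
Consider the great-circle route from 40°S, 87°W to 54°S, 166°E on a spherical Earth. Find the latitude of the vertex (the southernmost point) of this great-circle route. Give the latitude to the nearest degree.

≈ 62°S

The great circle lies in the plane with unit normal n̂ = (p₁ × p₂)/|p₁ × p₂|.
Here n̂_z ≈ -0.467; the vertex latitude is φ_max = arccos|n̂_z| ≈ 62.1°.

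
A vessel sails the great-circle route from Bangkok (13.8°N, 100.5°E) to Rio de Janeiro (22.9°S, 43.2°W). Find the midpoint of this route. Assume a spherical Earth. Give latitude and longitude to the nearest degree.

≈ 14°S, 33°E

Write both endpoints as unit vectors p₁, p₂ with components (cos φ cos λ, cos φ sin λ, sin φ).
The central angle between the endpoints is δ = arccos(p₁·p₂) ≈ 2.521 rad (144.5°).
Interpolate at f = 1/2 with slerp weights a = sin((1−f)δ)/sin δ ≈ 1.639, b = sin(fδ)/sin δ ≈ 1.639.
p = a·p₁ + b·p₂ ≈ (0.810, 0.531, -0.247); φ = arcsin(p_z) ≈ -14.29°, λ = atan2(p_y, p_x) ≈ 33.25°.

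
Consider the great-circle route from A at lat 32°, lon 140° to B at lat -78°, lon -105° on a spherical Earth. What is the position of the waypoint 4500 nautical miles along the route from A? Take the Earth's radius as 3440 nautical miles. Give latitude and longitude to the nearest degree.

The haversine formula gives a central angle δ ≈ 2.205 rad (126.4°) between the endpoints. The total great-circle distance is δ·R ≈ 2.205 × 3440 ≈ 7587 nmi, so the target fraction is f = 4500/7587 ≈ 0.593.
Interpolate at f ≈ 0.593 with slerp weights a = sin((1−f)δ)/sin δ ≈ 0.971, b = sin(fδ)/sin δ ≈ 1.199.
p = a·p₁ + b·p₂ ≈ (-0.695, 0.288, -0.659); φ = arcsin(p_z) ≈ -41.20°, λ = atan2(p_y, p_x) ≈ 157.48°.

≈ lat -41°, lon 157°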